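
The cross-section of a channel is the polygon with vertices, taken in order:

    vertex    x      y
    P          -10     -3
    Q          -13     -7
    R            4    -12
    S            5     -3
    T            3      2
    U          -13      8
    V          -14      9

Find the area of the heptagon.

229.5

Apply the shoelace (surveyor's) formula: 2A = Σ (x_i·y_{i+1} − x_{i+1}·y_i), indices taken mod 7.
Σ = (31) + (184) + (48) + (19) + (50) + (-5) + (132) = 459
Area = |Σ|/2 = 229.5.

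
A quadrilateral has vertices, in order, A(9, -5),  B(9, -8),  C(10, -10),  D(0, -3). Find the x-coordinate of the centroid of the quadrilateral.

733/120

Apply the shoelace formula. First the cross-terms c_i = x_i·y_{i+1} − x_{i+1}·y_i:
  -27, -10, -30, 27  ⇒  2A = -40, A = -20.
Then Σ (x_i + x_{i+1})·c_i = -733, so x̄ = -733 / (6·(-20)) = 733/120.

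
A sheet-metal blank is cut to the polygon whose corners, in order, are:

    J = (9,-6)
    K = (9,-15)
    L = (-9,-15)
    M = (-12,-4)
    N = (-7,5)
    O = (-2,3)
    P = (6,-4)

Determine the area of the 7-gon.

Apply Gauss's area formula: 2A = Σ (x_i·y_{i+1} − x_{i+1}·y_i), indices taken mod 7.
J→K: (9)(-15) − (9)(-6) = -81
K→L: (9)(-15) − (-9)(-15) = -270
L→M: (-9)(-4) − (-12)(-15) = -144
M→N: (-12)(5) − (-7)(-4) = -88
N→O: (-7)(3) − (-2)(5) = -11
O→P: (-2)(-4) − (6)(3) = -10
P→J: (6)(-6) − (9)(-4) = 0
Σ = -604
Area = |Σ|/2 = 302.

302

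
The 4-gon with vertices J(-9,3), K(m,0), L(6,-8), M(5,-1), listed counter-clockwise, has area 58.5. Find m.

Write out the shoelace sum; only the two edges meeting at K involve m:
2·Area = [((-9)·0 − m·3) + (m·(-8) − 6·0)] + 40
       = -11·m + 40 = 117
⇒ m = -7.

-7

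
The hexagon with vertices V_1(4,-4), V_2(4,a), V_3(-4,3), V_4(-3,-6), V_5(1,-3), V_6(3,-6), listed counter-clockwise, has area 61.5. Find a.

The doubled signed area Σ (x_i y_{i+1} − x_{i+1} y_i) is linear in a.
With a=0 it equals 91; the coefficient of a is 8 (from the two edges through V_2).
So 8·a + 91 = 2·61.5 = 123 ⇒ a = 4.

4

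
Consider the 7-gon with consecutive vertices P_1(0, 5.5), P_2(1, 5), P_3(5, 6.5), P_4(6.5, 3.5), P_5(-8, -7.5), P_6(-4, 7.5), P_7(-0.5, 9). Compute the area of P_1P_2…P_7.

Apply Gauss's area formula: 2A = Σ (x_i·y_{i+1} − x_{i+1}·y_i), indices taken mod 7.
Σ = (-5.5) + (-18.5) + (-24.75) + (-20.75) + (-90) + (-32.25) + (-2.75) = -194.5
Area = |Σ|/2 = 97.25.

97.25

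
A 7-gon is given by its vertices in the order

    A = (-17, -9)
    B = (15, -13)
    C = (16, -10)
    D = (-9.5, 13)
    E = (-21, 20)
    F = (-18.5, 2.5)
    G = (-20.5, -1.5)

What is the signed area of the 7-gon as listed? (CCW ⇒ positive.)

Apply the shoelace (surveyor's) formula: 2A = Σ (x_i·y_{i+1} − x_{i+1}·y_i), indices taken mod 7.
A→B: (-17)(-13) − (15)(-9) = 356
B→C: (15)(-10) − (16)(-13) = 58
C→D: (16)(13) − (-9.5)(-10) = 113
D→E: (-9.5)(20) − (-21)(13) = 83
E→F: (-21)(2.5) − (-18.5)(20) = 317.5
F→G: (-18.5)(-1.5) − (-20.5)(2.5) = 79
G→A: (-20.5)(-9) − (-17)(-1.5) = 159
Σ = 1165.5
Signed area = Σ/2 = 582.75 (positive ⇒ counter-clockwise traversal).

582.75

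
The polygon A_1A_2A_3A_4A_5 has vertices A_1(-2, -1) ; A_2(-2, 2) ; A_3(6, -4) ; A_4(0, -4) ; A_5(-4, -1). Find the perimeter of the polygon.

26

|A_1A_2| = √((0)² + (3)²) = √9 = 3
|A_2A_3| = √((8)² + (-6)²) = √100 = 10
|A_3A_4| = √((-6)² + (0)²) = √36 = 6
|A_4A_5| = √((-4)² + (3)²) = √25 = 5
|A_5A_1| = √((2)² + (0)²) = √4 = 2
Perimeter = 3 + 10 + 6 + 5 + 2 = 26.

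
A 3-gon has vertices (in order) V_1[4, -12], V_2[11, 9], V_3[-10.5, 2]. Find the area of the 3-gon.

Apply the shoelace (surveyor's) formula: 2A = Σ (x_i·y_{i+1} − x_{i+1}·y_i), indices taken mod 3.
Σ = (168) + (116.5) + (118) = 402.5
Area = |Σ|/2 = 201.25.

201.25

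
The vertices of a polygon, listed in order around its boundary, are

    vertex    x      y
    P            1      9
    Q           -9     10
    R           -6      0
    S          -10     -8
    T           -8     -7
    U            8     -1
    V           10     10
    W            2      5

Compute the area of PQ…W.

Apply the surveyor's formula: 2A = Σ (x_i·y_{i+1} − x_{i+1}·y_i), indices taken mod 8.
Σ = (91) + (60) + (48) + (6) + (64) + (90) + (30) + (13) = 402
Area = |Σ|/2 = 201.

201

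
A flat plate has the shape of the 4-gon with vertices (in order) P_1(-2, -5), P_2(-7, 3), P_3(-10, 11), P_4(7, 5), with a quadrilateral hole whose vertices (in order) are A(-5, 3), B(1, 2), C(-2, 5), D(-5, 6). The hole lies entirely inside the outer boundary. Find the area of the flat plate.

108

Outer boundary:
Σ = (-41) + (-47) + (-127) + (-25) = -240
Area = |Σ|/2 = 120.
Hole:
Apply Gauss's area formula: 2A = Σ (x_i·y_{i+1} − x_{i+1}·y_i), indices taken mod 4.
Σ = (-13) + (9) + (13) + (15) = 24
Area = |Σ|/2 = 12.
Net area = 120 − 12 = 108.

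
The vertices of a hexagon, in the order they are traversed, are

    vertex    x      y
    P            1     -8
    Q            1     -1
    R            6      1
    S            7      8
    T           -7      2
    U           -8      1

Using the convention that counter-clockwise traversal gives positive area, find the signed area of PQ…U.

98.5

Apply the shoelace (surveyor's) formula: 2A = Σ (x_i·y_{i+1} − x_{i+1}·y_i), indices taken mod 6.
Σ = (7) + (7) + (41) + (70) + (9) + (63) = 197
Signed area = Σ/2 = 98.5 (positive ⇒ counter-clockwise traversal).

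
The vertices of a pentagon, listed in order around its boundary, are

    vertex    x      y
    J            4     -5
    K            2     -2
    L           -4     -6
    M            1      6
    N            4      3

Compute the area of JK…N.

Apply the shoelace formula: 2A = Σ (x_i·y_{i+1} − x_{i+1}·y_i), indices taken mod 5.
J→K: (4)(-2) − (2)(-5) = 2
K→L: (2)(-6) − (-4)(-2) = -20
L→M: (-4)(6) − (1)(-6) = -18
M→N: (1)(3) − (4)(6) = -21
N→J: (4)(-5) − (4)(3) = -32
Σ = -89
Area = |Σ|/2 = 44.5.

44.5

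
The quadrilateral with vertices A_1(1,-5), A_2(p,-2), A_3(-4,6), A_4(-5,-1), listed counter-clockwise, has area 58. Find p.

The doubled signed area Σ (x_i y_{i+1} − x_{i+1} y_i) is linear in p.
With p=0 it equals 50; the coefficient of p is 11 (from the two edges through A_2).
So 11·p + 50 = 2·58 = 116 ⇒ p = 6.

6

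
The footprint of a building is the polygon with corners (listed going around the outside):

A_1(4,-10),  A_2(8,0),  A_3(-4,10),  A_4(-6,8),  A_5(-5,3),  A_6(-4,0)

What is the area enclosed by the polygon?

Apply Gauss's area formula: 2A = Σ (x_i·y_{i+1} − x_{i+1}·y_i), indices taken mod 6.
A_1→A_2: (4)(0) − (8)(-10) = 80
A_2→A_3: (8)(10) − (-4)(0) = 80
A_3→A_4: (-4)(8) − (-6)(10) = 28
A_4→A_5: (-6)(3) − (-5)(8) = 22
A_5→A_6: (-5)(0) − (-4)(3) = 12
A_6→A_1: (-4)(-10) − (4)(0) = 40
Σ = 262
Area = |Σ|/2 = 131.

131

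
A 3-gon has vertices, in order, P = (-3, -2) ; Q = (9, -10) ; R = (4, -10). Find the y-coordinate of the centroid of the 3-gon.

-22/3

Apply Gauss's area formula. First the cross-terms c_i = x_i·y_{i+1} − x_{i+1}·y_i:
  48, -50, -38  ⇒  2A = -40, A = -20.
Then Σ (y_i + y_{i+1})·c_i = 880, so ȳ = 880 / (6·(-20)) = -22/3.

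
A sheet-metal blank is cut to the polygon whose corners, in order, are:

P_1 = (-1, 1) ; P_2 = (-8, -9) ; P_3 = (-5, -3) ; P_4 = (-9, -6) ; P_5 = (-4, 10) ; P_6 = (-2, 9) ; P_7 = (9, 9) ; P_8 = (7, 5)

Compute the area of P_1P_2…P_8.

118

Cross-terms: 17, -21, 3, -114, -16, -99, -18, 12  ⇒  Σ = -236
Area = |Σ|/2 = 118.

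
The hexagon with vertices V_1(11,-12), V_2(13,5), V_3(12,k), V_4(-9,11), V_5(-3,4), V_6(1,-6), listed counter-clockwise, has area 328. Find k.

The doubled signed area Σ (x_i y_{i+1} − x_{i+1} y_i) is linear in k.
With k=0 it equals 348; the coefficient of k is 22 (from the two edges through V_3).
So 22·k + 348 = 2·328 = 656 ⇒ k = 14.

14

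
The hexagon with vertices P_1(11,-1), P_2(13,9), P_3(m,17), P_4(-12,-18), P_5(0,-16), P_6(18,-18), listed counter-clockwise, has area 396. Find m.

The doubled signed area Σ (x_i y_{i+1} − x_{i+1} y_i) is linear in m.
With m=0 it equals 1197; the coefficient of m is -27 (from the two edges through P_3).
So -27·m + 1197 = 2·396 = 792 ⇒ m = 15.

15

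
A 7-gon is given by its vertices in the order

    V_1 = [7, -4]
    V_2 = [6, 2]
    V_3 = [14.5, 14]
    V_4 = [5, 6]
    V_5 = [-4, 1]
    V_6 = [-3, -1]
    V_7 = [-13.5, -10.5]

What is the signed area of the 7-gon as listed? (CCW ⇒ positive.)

145.75

Apply Gauss's area formula: 2A = Σ (x_i·y_{i+1} − x_{i+1}·y_i), indices taken mod 7.
Σ = (38) + (55) + (17) + (29) + (7) + (18) + (127.5) = 291.5
Signed area = Σ/2 = 145.75 (positive ⇒ counter-clockwise traversal).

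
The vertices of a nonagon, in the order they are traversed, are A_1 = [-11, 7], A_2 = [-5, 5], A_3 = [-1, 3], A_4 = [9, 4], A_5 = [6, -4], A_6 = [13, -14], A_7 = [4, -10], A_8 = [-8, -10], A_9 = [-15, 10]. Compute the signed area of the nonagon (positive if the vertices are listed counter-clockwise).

-286

Apply the shoelace (surveyor's) formula: 2A = Σ (x_i·y_{i+1} − x_{i+1}·y_i), indices taken mod 9.
A_1→A_2: (-11)(5) − (-5)(7) = -20
A_2→A_3: (-5)(3) − (-1)(5) = -10
A_3→A_4: (-1)(4) − (9)(3) = -31
A_4→A_5: (9)(-4) − (6)(4) = -60
A_5→A_6: (6)(-14) − (13)(-4) = -32
A_6→A_7: (13)(-10) − (4)(-14) = -74
A_7→A_8: (4)(-10) − (-8)(-10) = -120
A_8→A_9: (-8)(10) − (-15)(-10) = -230
A_9→A_1: (-15)(7) − (-11)(10) = 5
Σ = -572
Signed area = Σ/2 = -286 (negative ⇒ clockwise traversal).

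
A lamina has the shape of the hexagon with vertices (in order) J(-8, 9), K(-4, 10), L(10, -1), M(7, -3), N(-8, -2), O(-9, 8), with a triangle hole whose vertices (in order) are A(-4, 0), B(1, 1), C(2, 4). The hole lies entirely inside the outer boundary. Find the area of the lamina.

Outer boundary:
Apply the shoelace (surveyor's) formula: 2A = Σ (x_i·y_{i+1} − x_{i+1}·y_i), indices taken mod 6.
Σ = (-44) + (-96) + (-23) + (-38) + (-82) + (-17) = -300
Area = |Σ|/2 = 150.
Hole:
Σ = (-4) + (2) + (16) = 14
Area = |Σ|/2 = 7.
Net area = 150 − 7 = 143.

143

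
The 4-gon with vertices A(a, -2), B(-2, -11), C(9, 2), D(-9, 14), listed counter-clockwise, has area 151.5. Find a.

Write out the shoelace sum; only the two edges meeting at A involve a:
2·Area = [((-9)·(-2) − a·14) + (a·(-11) − (-2)·(-2))] + 239
       = -25·a + 253 = 303
⇒ a = -2.

-2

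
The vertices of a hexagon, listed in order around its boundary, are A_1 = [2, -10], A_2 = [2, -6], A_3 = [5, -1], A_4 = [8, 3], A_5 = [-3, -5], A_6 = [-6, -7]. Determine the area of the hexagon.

Apply the surveyor's formula: 2A = Σ (x_i·y_{i+1} − x_{i+1}·y_i), indices taken mod 6.
Σ = (8) + (28) + (23) + (-31) + (-9) + (74) = 93
Area = |Σ|/2 = 46.5.

46.5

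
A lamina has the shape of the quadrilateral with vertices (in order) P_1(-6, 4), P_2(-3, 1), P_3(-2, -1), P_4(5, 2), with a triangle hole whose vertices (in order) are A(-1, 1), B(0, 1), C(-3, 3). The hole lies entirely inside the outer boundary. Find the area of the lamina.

Outer boundary:
Σ = (6) + (5) + (1) + (32) = 44
Area = |Σ|/2 = 22.
Hole:
Apply the shoelace formula: 2A = Σ (x_i·y_{i+1} − x_{i+1}·y_i), indices taken mod 3.
A→B: (-1)(1) − (0)(1) = -1
B→C: (0)(3) − (-3)(1) = 3
C→A: (-3)(1) − (-1)(3) = 0
Σ = 2
Area = |Σ|/2 = 1.
Net area = 22 − 1 = 21.

21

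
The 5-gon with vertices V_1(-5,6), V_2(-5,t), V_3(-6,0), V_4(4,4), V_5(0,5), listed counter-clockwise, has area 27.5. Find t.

Write out the shoelace sum; only the two edges meeting at V_2 involve t:
2·Area = [((-5)·t − (-5)·6) + ((-5)·0 − (-6)·t)] + 21
       = 1·t + 51 = 55
⇒ t = 4.

4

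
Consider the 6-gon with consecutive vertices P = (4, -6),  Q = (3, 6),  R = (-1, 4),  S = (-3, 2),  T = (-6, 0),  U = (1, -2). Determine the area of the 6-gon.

Apply the shoelace (surveyor's) formula: 2A = Σ (x_i·y_{i+1} − x_{i+1}·y_i), indices taken mod 6.
Σ = (42) + (18) + (10) + (12) + (12) + (2) = 96
Area = |Σ|/2 = 48.

48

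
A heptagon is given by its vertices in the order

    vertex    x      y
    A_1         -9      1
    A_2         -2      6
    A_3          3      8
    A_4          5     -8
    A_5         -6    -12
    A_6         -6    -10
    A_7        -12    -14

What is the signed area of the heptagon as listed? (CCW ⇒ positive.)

Σ = (-52) + (-34) + (-64) + (-108) + (-12) + (-36) + (-138) = -444
Signed area = Σ/2 = -222 (negative ⇒ clockwise traversal).

-222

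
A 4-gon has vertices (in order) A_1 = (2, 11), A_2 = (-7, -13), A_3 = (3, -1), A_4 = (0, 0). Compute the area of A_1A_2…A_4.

Σ = (51) + (46) + (0) + (0) = 97
Area = |Σ|/2 = 48.5.

48.5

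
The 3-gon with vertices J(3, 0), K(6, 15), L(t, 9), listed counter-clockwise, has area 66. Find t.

-4

The doubled signed area Σ (x_i y_{i+1} − x_{i+1} y_i) is linear in t.
With t=0 it equals 72; the coefficient of t is -15 (from the two edges through L).
So -15·t + 72 = 2·66 = 132 ⇒ t = -4.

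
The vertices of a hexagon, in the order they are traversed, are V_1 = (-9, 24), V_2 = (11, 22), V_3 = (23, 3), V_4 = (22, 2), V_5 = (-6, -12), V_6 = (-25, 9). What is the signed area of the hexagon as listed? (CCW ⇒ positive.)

-1040

Cross-terms: -462, -473, -20, -252, -354, -519  ⇒  Σ = -2080
Signed area = Σ/2 = -1040 (negative ⇒ clockwise traversal).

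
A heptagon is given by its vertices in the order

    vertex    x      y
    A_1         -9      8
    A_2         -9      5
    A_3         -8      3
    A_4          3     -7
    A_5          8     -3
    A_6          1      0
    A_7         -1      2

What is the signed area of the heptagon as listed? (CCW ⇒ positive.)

74.5

A_1→A_2: (-9)(5) − (-9)(8) = 27
A_2→A_3: (-9)(3) − (-8)(5) = 13
A_3→A_4: (-8)(-7) − (3)(3) = 47
A_4→A_5: (3)(-3) − (8)(-7) = 47
A_5→A_6: (8)(0) − (1)(-3) = 3
A_6→A_7: (1)(2) − (-1)(0) = 2
A_7→A_1: (-1)(8) − (-9)(2) = 10
Σ = 149
Signed area = Σ/2 = 74.5 (positive ⇒ counter-clockwise traversal).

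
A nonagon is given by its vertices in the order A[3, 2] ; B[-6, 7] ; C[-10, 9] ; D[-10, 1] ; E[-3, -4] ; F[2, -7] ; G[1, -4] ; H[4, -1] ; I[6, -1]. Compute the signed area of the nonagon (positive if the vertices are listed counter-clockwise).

116

Apply the shoelace (surveyor's) formula: 2A = Σ (x_i·y_{i+1} − x_{i+1}·y_i), indices taken mod 9.
Σ = (33) + (16) + (80) + (43) + (29) + (-1) + (15) + (2) + (15) = 232
Signed area = Σ/2 = 116 (positive ⇒ counter-clockwise traversal).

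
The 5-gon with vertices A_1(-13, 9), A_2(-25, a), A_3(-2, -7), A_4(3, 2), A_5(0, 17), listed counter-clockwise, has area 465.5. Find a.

-22

Write out the shoelace sum; only the two edges meeting at A_2 involve a:
2·Area = [((-13)·a − (-25)·9) + ((-25)·(-7) − (-2)·a)] + 289
       = -11·a + 689 = 931
⇒ a = -22.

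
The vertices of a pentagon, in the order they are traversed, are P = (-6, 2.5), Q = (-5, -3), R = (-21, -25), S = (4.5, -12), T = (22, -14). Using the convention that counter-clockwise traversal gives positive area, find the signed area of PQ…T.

314.5

Apply the shoelace (surveyor's) formula: 2A = Σ (x_i·y_{i+1} − x_{i+1}·y_i), indices taken mod 5.
Cross-terms: 30.5, 62, 364.5, 201, -29  ⇒  Σ = 629
Signed area = Σ/2 = 314.5 (positive ⇒ counter-clockwise traversal).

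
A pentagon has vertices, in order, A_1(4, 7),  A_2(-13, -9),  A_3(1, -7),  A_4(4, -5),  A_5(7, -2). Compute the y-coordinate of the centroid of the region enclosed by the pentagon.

Apply the surveyor's formula. First the cross-terms c_i = x_i·y_{i+1} − x_{i+1}·y_i:
  55, 100, 23, 27, 57  ⇒  2A = 262, A = 131.
Then Σ (y_i + y_{i+1})·c_i = -1890, so ȳ = -1890 / (6·131) = -315/131.

-315/131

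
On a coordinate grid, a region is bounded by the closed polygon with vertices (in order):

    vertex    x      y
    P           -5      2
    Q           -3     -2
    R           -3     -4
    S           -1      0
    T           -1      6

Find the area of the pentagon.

20

Apply the surveyor's formula: 2A = Σ (x_i·y_{i+1} − x_{i+1}·y_i), indices taken mod 5.
Cross-terms: 16, 6, -4, -6, 28  ⇒  Σ = 40
Area = |Σ|/2 = 20.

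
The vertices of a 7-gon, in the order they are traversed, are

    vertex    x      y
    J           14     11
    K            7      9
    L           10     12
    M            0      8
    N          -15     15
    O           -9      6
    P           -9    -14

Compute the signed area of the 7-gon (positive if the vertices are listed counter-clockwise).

Cross-terms: 49, -6, 80, 120, 45, 180, 97  ⇒  Σ = 565
Signed area = Σ/2 = 282.5 (positive ⇒ counter-clockwise traversal).

282.5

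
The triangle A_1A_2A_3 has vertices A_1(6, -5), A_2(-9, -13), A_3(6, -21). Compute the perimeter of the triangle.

50

|A_1A_2| = √((-15)² + (-8)²) = √289 = 17
|A_2A_3| = √((15)² + (-8)²) = √289 = 17
|A_3A_1| = √((0)² + (16)²) = √256 = 16
Perimeter = 17 + 17 + 16 = 50.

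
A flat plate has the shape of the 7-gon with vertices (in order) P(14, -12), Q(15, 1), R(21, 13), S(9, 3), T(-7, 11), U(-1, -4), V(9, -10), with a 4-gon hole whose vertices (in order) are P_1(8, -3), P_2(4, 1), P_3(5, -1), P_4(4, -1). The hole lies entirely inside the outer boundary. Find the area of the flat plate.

272.5

Outer boundary:
Apply the shoelace formula: 2A = Σ (x_i·y_{i+1} − x_{i+1}·y_i), indices taken mod 7.
Σ = (194) + (174) + (-54) + (120) + (39) + (46) + (32) = 551
Area = |Σ|/2 = 275.5.
Hole:
Σ = (20) + (-9) + (-1) + (-4) = 6
Area = |Σ|/2 = 3.
Net area = 275.5 − 3 = 272.5.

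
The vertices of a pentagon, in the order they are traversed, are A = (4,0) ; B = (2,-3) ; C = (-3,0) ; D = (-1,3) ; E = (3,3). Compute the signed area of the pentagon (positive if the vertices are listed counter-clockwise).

-27

Apply Gauss's area formula: 2A = Σ (x_i·y_{i+1} − x_{i+1}·y_i), indices taken mod 5.
Σ = (-12) + (-9) + (-9) + (-12) + (-12) = -54
Signed area = Σ/2 = -27 (negative ⇒ clockwise traversal).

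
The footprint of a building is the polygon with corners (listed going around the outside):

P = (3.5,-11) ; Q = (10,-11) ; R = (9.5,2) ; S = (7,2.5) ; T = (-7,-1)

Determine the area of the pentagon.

148.375

Cross-terms: 71.5, 124.5, 9.75, 10.5, 80.5  ⇒  Σ = 296.75
Area = |Σ|/2 = 148.375.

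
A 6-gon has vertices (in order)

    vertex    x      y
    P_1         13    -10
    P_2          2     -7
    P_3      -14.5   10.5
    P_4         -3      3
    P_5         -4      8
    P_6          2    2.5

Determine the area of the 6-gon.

127

P_1→P_2: (13)(-7) − (2)(-10) = -71
P_2→P_3: (2)(10.5) − (-14.5)(-7) = -80.5
P_3→P_4: (-14.5)(3) − (-3)(10.5) = -12
P_4→P_5: (-3)(8) − (-4)(3) = -12
P_5→P_6: (-4)(2.5) − (2)(8) = -26
P_6→P_1: (2)(-10) − (13)(2.5) = -52.5
Σ = -254
Area = |Σ|/2 = 127.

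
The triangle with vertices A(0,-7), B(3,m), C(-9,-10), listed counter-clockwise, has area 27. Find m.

The doubled signed area Σ (x_i y_{i+1} − x_{i+1} y_i) is linear in m.
With m=0 it equals 54; the coefficient of m is 9 (from the two edges through B).
So 9·m + 54 = 2·27 = 54 ⇒ m = 0.

0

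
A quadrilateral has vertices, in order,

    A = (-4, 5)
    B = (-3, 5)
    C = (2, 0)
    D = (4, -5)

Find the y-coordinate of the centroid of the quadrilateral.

2/3

Apply the shoelace formula. First the cross-terms c_i = x_i·y_{i+1} − x_{i+1}·y_i:
  -5, -10, -10, 0  ⇒  2A = -25, A = -12.5.
Then Σ (y_i + y_{i+1})·c_i = -50, so ȳ = -50 / (6·(-12.5)) = 2/3.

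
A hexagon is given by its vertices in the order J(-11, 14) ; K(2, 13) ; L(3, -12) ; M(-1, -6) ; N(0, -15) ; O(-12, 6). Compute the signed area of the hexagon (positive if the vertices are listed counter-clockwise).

Apply the surveyor's formula: 2A = Σ (x_i·y_{i+1} − x_{i+1}·y_i), indices taken mod 6.
Σ = (-171) + (-63) + (-30) + (15) + (-180) + (-102) = -531
Signed area = Σ/2 = -265.5 (negative ⇒ clockwise traversal).

-265.5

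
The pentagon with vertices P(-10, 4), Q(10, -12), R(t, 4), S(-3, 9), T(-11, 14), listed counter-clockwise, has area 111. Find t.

Write out the shoelace sum; only the two edges meeting at R involve t:
2·Area = [(10·4 − t·(-12)) + (t·9 − (-3)·4)] + 233
       = 21·t + 285 = 222
⇒ t = -3.

-3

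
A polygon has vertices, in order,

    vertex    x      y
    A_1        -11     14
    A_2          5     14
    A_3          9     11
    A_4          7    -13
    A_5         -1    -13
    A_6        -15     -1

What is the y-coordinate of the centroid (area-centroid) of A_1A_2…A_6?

Apply the surveyor's formula. First the cross-terms c_i = x_i·y_{i+1} − x_{i+1}·y_i:
  -224, -71, -194, -104, -194, -221  ⇒  2A = -1008, A = -504.
Then Σ (y_i + y_{i+1})·c_i = -5112, so ȳ = -5112 / (6·(-504)) = 71/42.

71/42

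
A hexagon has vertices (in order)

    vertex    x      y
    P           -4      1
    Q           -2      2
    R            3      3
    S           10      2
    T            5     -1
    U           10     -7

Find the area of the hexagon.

52.5

Σ = (-6) + (-12) + (-24) + (-20) + (-25) + (-18) = -105
Area = |Σ|/2 = 52.5.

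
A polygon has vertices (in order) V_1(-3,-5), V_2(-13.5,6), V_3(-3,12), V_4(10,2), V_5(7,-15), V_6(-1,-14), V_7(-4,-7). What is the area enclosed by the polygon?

Apply the surveyor's formula: 2A = Σ (x_i·y_{i+1} − x_{i+1}·y_i), indices taken mod 7.
V_1→V_2: (-3)(6) − (-13.5)(-5) = -85.5
V_2→V_3: (-13.5)(12) − (-3)(6) = -144
V_3→V_4: (-3)(2) − (10)(12) = -126
V_4→V_5: (10)(-15) − (7)(2) = -164
V_5→V_6: (7)(-14) − (-1)(-15) = -113
V_6→V_7: (-1)(-7) − (-4)(-14) = -49
V_7→V_1: (-4)(-5) − (-3)(-7) = -1
Σ = -682.5
Area = |Σ|/2 = 341.25.

341.25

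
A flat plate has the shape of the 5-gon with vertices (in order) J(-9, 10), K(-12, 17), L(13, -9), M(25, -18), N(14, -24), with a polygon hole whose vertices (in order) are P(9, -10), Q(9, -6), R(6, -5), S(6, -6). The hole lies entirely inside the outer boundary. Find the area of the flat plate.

Outer boundary:
Apply the shoelace formula: 2A = Σ (x_i·y_{i+1} − x_{i+1}·y_i), indices taken mod 5.
Cross-terms: -33, -113, -9, -348, -76  ⇒  Σ = -579
Area = |Σ|/2 = 289.5.
Hole:
Σ = (36) + (-9) + (-6) + (-6) = 15
Area = |Σ|/2 = 7.5.
Net area = 289.5 − 7.5 = 282.

282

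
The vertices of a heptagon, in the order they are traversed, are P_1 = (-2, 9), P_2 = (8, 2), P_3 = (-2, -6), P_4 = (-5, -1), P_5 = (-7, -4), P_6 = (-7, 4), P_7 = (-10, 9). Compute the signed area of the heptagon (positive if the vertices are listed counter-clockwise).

-143

Apply the surveyor's formula: 2A = Σ (x_i·y_{i+1} − x_{i+1}·y_i), indices taken mod 7.
Cross-terms: -76, -44, -28, 13, -56, -23, -72  ⇒  Σ = -286
Signed area = Σ/2 = -143 (negative ⇒ clockwise traversal).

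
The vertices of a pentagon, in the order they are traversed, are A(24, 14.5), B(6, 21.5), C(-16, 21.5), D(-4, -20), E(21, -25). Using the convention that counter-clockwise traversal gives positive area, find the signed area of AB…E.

1366.25

Σ = (429) + (473) + (406) + (520) + (904.5) = 2732.5
Signed area = Σ/2 = 1366.25 (positive ⇒ counter-clockwise traversal).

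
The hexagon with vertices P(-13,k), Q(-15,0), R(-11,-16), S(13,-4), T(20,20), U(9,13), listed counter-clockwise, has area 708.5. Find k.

14

The doubled signed area Σ (x_i y_{i+1} − x_{i+1} y_i) is linear in k.
With k=0 it equals 1081; the coefficient of k is 24 (from the two edges through P).
So 24·k + 1081 = 2·708.5 = 1417 ⇒ k = 14.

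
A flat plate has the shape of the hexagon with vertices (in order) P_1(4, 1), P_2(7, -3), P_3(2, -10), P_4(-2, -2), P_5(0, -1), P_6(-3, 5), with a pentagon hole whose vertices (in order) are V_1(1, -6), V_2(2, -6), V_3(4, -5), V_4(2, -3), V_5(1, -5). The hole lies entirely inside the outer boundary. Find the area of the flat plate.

Outer boundary:
P_1→P_2: (4)(-3) − (7)(1) = -19
P_2→P_3: (7)(-10) − (2)(-3) = -64
P_3→P_4: (2)(-2) − (-2)(-10) = -24
P_4→P_5: (-2)(-1) − (0)(-2) = 2
P_5→P_6: (0)(5) − (-3)(-1) = -3
P_6→P_1: (-3)(1) − (4)(5) = -23
Σ = -131
Area = |Σ|/2 = 65.5.
Hole:
Σ = (6) + (14) + (-2) + (-7) + (-1) = 10
Area = |Σ|/2 = 5.
Net area = 65.5 − 5 = 60.5.

60.5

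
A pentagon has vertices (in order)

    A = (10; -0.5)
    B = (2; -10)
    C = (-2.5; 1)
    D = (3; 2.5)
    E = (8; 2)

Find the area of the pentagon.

A→B: (10)(-10) − (2)(-0.5) = -99
B→C: (2)(1) − (-2.5)(-10) = -23
C→D: (-2.5)(2.5) − (3)(1) = -9.25
D→E: (3)(2) − (8)(2.5) = -14
E→A: (8)(-0.5) − (10)(2) = -24
Σ = -169.25
Area = |Σ|/2 = 84.625.

84.625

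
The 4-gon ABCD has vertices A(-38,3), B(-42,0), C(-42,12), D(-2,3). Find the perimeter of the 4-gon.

|AB| = √((-4)² + (-3)²) = √25 = 5
|BC| = √((0)² + (12)²) = √144 = 12
|CD| = √((40)² + (-9)²) = √1681 = 41
|DA| = √((-36)² + (0)²) = √1296 = 36
Perimeter = 5 + 12 + 41 + 36 = 94.

94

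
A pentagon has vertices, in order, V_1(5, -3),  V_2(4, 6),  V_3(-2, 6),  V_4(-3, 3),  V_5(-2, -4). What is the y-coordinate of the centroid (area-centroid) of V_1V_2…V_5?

233/201

Apply Gauss's area formula. First the cross-terms c_i = x_i·y_{i+1} − x_{i+1}·y_i:
  42, 36, 12, 18, 26  ⇒  2A = 134, A = 67.
Then Σ (y_i + y_{i+1})·c_i = 466, so ȳ = 466 / (6·67) = 233/201.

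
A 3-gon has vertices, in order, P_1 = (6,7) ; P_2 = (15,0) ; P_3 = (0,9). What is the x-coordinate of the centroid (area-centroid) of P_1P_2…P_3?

7

Apply the surveyor's formula. First the cross-terms c_i = x_i·y_{i+1} − x_{i+1}·y_i:
  -105, 135, -54  ⇒  2A = -24, A = -12.
Then Σ (x_i + x_{i+1})·c_i = -504, so x̄ = -504 / (6·(-12)) = 7.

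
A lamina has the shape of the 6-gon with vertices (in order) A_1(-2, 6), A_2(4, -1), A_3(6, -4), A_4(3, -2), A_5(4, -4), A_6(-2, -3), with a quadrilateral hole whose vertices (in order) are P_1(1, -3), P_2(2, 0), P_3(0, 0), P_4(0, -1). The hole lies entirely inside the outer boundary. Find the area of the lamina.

33.5

Outer boundary:
Cross-terms: -22, -10, 0, -4, -20, -18  ⇒  Σ = -74
Area = |Σ|/2 = 37.
Hole:
Apply the surveyor's formula: 2A = Σ (x_i·y_{i+1} − x_{i+1}·y_i), indices taken mod 4.
P_1→P_2: (1)(0) − (2)(-3) = 6
P_2→P_3: (2)(0) − (0)(0) = 0
P_3→P_4: (0)(-1) − (0)(0) = 0
P_4→P_1: (0)(-3) − (1)(-1) = 1
Σ = 7
Area = |Σ|/2 = 3.5.
Net area = 37 − 3.5 = 33.5.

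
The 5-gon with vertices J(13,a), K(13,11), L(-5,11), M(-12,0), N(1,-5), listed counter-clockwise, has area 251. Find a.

8

The doubled signed area Σ (x_i y_{i+1} − x_{i+1} y_i) is linear in a.
With a=0 it equals 598; the coefficient of a is -12 (from the two edges through J).
So -12·a + 598 = 2·251 = 502 ⇒ a = 8.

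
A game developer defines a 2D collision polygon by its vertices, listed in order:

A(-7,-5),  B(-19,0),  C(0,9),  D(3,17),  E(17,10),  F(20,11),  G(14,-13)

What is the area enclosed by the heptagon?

570

Σ = (-95) + (-171) + (-27) + (-259) + (-13) + (-414) + (-161) = -1140
Area = |Σ|/2 = 570.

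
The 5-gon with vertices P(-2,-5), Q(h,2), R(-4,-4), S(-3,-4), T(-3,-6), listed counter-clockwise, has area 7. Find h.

Write out the shoelace sum; only the two edges meeting at Q involve h:
2·Area = [((-2)·2 − h·(-5)) + (h·(-4) − (-4)·2)] + 13
       = 1·h + 17 = 14
⇒ h = -3.

-3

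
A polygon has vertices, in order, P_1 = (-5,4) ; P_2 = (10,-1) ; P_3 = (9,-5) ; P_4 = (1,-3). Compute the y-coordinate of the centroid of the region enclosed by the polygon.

-102/109

Apply the surveyor's formula. First the cross-terms c_i = x_i·y_{i+1} − x_{i+1}·y_i:
  -35, -41, -22, -11  ⇒  2A = -109, A = -54.5.
Then Σ (y_i + y_{i+1})·c_i = 306, so ȳ = 306 / (6·(-54.5)) = -102/109.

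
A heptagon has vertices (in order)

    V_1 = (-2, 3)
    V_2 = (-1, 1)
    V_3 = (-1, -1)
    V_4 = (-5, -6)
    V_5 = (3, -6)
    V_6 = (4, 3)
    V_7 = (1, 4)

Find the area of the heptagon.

54.5

Apply Gauss's area formula: 2A = Σ (x_i·y_{i+1} − x_{i+1}·y_i), indices taken mod 7.
Σ = (1) + (2) + (1) + (48) + (33) + (13) + (11) = 109
Area = |Σ|/2 = 54.5.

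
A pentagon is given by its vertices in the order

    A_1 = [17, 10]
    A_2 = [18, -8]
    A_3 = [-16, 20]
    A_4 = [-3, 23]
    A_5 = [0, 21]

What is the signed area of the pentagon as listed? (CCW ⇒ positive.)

-406

Σ = (-316) + (232) + (-308) + (-63) + (-357) = -812
Signed area = Σ/2 = -406 (negative ⇒ clockwise traversal).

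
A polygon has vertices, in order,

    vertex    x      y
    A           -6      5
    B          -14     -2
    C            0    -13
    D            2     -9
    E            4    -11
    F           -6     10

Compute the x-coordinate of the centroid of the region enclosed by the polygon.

Apply the surveyor's formula. First the cross-terms c_i = x_i·y_{i+1} − x_{i+1}·y_i:
  82, 182, 26, 14, -26, 30  ⇒  2A = 308, A = 154.
Then Σ (x_i + x_{i+1})·c_i = -4360, so x̄ = -4360 / (6·154) = -1090/231.

-1090/231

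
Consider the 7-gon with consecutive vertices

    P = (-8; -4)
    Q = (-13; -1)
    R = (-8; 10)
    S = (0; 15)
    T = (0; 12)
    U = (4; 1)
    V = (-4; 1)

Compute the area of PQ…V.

Cross-terms: -44, -138, -120, 0, -48, 8, 24  ⇒  Σ = -318
Area = |Σ|/2 = 159.

159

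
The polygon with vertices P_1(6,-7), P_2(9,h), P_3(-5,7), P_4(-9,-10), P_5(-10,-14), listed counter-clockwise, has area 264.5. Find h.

10

The doubled signed area Σ (x_i y_{i+1} − x_{i+1} y_i) is linear in h.
With h=0 it equals 419; the coefficient of h is 11 (from the two edges through P_2).
So 11·h + 419 = 2·264.5 = 529 ⇒ h = 10.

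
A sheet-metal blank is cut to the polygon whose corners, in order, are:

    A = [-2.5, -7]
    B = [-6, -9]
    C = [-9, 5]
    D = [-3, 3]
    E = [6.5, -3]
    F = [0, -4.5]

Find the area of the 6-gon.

96.75

Apply Gauss's area formula: 2A = Σ (x_i·y_{i+1} − x_{i+1}·y_i), indices taken mod 6.
Σ = (-19.5) + (-111) + (-12) + (-10.5) + (-29.25) + (-11.25) = -193.5
Area = |Σ|/2 = 96.75.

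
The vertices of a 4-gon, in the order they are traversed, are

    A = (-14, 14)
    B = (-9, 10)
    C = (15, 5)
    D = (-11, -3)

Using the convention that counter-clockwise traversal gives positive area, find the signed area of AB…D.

-197.5

Apply Gauss's area formula: 2A = Σ (x_i·y_{i+1} − x_{i+1}·y_i), indices taken mod 4.
Σ = (-14) + (-195) + (10) + (-196) = -395
Signed area = Σ/2 = -197.5 (negative ⇒ clockwise traversal).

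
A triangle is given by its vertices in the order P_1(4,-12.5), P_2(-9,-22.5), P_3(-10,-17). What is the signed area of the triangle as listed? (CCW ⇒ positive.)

Apply the surveyor's formula: 2A = Σ (x_i·y_{i+1} − x_{i+1}·y_i), indices taken mod 3.
Cross-terms: -202.5, -72, 193  ⇒  Σ = -81.5
Signed area = Σ/2 = -40.75 (negative ⇒ clockwise traversal).

-40.75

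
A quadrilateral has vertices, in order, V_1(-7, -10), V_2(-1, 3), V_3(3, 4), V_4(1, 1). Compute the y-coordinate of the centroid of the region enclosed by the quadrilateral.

Apply the shoelace formula. First the cross-terms c_i = x_i·y_{i+1} − x_{i+1}·y_i:
  -31, -13, -1, -3  ⇒  2A = -48, A = -24.
Then Σ (y_i + y_{i+1})·c_i = 148, so ȳ = 148 / (6·(-24)) = -37/36.

-37/36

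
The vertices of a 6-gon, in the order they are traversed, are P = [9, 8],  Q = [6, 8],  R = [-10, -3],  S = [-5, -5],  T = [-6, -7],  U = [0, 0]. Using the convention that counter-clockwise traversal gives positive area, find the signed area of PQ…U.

63

Apply the shoelace formula: 2A = Σ (x_i·y_{i+1} − x_{i+1}·y_i), indices taken mod 6.
Σ = (24) + (62) + (35) + (5) + (0) + (0) = 126
Signed area = Σ/2 = 63 (positive ⇒ counter-clockwise traversal).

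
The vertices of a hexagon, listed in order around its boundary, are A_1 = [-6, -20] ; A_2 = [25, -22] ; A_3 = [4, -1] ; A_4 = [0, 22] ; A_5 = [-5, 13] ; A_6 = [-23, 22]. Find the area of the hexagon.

837

Σ = (632) + (63) + (88) + (110) + (189) + (592) = 1674
Area = |Σ|/2 = 837.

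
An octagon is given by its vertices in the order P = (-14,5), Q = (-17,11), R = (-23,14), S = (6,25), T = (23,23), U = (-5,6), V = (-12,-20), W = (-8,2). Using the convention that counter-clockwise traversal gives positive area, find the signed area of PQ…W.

Σ = (-69) + (15) + (-659) + (-437) + (253) + (172) + (-184) + (-12) = -921
Signed area = Σ/2 = -460.5 (negative ⇒ clockwise traversal).

-460.5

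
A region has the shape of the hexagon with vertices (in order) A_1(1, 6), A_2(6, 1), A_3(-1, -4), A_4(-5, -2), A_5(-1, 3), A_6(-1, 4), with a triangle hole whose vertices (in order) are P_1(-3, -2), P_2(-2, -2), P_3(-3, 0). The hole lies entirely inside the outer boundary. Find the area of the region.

51

Outer boundary:
Σ = (-35) + (-23) + (-18) + (-17) + (-1) + (-10) = -104
Area = |Σ|/2 = 52.
Hole:
Cross-terms: 2, -6, 6  ⇒  Σ = 2
Area = |Σ|/2 = 1.
Net area = 52 − 1 = 51.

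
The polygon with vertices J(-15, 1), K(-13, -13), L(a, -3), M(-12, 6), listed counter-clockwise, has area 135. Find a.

-1

Write out the shoelace sum; only the two edges meeting at L involve a:
2·Area = [((-13)·(-3) − a·(-13)) + (a·6 − (-12)·(-3))] + 286
       = 19·a + 289 = 270
⇒ a = -1.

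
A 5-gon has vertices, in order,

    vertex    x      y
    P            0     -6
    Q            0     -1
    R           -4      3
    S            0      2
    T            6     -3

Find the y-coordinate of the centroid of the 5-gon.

Apply Gauss's area formula. First the cross-terms c_i = x_i·y_{i+1} − x_{i+1}·y_i:
  0, -4, -8, -12, -36  ⇒  2A = -60, A = -30.
Then Σ (y_i + y_{i+1})·c_i = 288, so ȳ = 288 / (6·(-30)) = -1.6.

-1.6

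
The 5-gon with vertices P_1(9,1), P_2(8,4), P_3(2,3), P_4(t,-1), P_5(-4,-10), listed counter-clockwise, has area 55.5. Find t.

1

Write out the shoelace sum; only the two edges meeting at P_4 involve t:
2·Area = [(2·(-1) − t·3) + (t·(-10) − (-4)·(-1))] + 130
       = -13·t + 124 = 111
⇒ t = 1.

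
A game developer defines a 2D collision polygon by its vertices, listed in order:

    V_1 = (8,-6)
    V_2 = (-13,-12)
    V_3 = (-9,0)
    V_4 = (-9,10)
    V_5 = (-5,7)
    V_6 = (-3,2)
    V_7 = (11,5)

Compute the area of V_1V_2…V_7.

Cross-terms: -174, -108, -90, -13, 11, -37, -106  ⇒  Σ = -517
Area = |Σ|/2 = 258.5.

258.5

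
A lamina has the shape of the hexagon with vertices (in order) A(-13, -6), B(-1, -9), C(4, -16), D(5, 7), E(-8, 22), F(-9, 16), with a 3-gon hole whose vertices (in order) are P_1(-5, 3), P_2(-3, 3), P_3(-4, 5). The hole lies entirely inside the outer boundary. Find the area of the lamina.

382.5

Outer boundary:
Σ = (111) + (52) + (108) + (166) + (70) + (262) = 769
Area = |Σ|/2 = 384.5.
Hole:
Apply the shoelace formula: 2A = Σ (x_i·y_{i+1} − x_{i+1}·y_i), indices taken mod 3.
Σ = (-6) + (-3) + (13) = 4
Area = |Σ|/2 = 2.
Net area = 384.5 − 2 = 382.5.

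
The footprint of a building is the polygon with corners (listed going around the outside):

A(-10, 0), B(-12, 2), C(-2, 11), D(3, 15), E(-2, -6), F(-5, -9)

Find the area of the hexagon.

150.5

Σ = (-20) + (-128) + (-63) + (12) + (-12) + (-90) = -301
Area = |Σ|/2 = 150.5.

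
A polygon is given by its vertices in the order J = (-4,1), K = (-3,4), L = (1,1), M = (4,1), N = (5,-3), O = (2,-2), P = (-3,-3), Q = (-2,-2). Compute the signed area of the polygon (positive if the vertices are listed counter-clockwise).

-33

Cross-terms: -13, -7, -3, -17, -4, -12, 0, -10  ⇒  Σ = -66
Signed area = Σ/2 = -33 (negative ⇒ clockwise traversal).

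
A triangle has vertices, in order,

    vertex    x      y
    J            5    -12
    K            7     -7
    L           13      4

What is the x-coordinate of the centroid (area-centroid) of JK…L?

Apply the shoelace formula. First the cross-terms c_i = x_i·y_{i+1} − x_{i+1}·y_i:
  49, 119, -176  ⇒  2A = -8, A = -4.
Then Σ (x_i + x_{i+1})·c_i = -200, so x̄ = -200 / (6·(-4)) = 25/3.

25/3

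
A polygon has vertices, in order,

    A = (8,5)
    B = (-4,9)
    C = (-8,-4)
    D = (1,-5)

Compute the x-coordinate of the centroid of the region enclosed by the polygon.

Apply Gauss's area formula. First the cross-terms c_i = x_i·y_{i+1} − x_{i+1}·y_i:
  92, 88, 44, 45  ⇒  2A = 269, A = 134.5.
Then Σ (x_i + x_{i+1})·c_i = -591, so x̄ = -591 / (6·134.5) = -197/269.

-197/269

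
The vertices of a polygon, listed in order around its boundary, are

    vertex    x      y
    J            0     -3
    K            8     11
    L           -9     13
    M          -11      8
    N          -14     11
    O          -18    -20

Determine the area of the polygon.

410.5

J→K: (0)(11) − (8)(-3) = 24
K→L: (8)(13) − (-9)(11) = 203
L→M: (-9)(8) − (-11)(13) = 71
M→N: (-11)(11) − (-14)(8) = -9
N→O: (-14)(-20) − (-18)(11) = 478
O→J: (-18)(-3) − (0)(-20) = 54
Σ = 821
Area = |Σ|/2 = 410.5.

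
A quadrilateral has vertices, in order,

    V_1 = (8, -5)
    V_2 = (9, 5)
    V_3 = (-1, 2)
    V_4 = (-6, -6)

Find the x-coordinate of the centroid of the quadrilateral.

553/204

Apply the surveyor's formula. First the cross-terms c_i = x_i·y_{i+1} − x_{i+1}·y_i:
  85, 23, 18, 78  ⇒  2A = 204, A = 102.
Then Σ (x_i + x_{i+1})·c_i = 1659, so x̄ = 1659 / (6·102) = 553/204.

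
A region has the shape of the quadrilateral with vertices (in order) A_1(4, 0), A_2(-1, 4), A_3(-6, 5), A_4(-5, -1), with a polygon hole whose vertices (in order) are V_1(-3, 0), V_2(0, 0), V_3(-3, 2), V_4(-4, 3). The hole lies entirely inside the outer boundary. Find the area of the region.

Outer boundary:
Apply the shoelace (surveyor's) formula: 2A = Σ (x_i·y_{i+1} − x_{i+1}·y_i), indices taken mod 4.
Σ = (16) + (19) + (31) + (4) = 70
Area = |Σ|/2 = 35.
Hole:
Σ = (0) + (0) + (-1) + (9) = 8
Area = |Σ|/2 = 4.
Net area = 35 − 4 = 31.

31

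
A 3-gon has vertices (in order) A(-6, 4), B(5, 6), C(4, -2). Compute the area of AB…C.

43

Apply the surveyor's formula: 2A = Σ (x_i·y_{i+1} − x_{i+1}·y_i), indices taken mod 3.
A→B: (-6)(6) − (5)(4) = -56
B→C: (5)(-2) − (4)(6) = -34
C→A: (4)(4) − (-6)(-2) = 4
Σ = -86
Area = |Σ|/2 = 43.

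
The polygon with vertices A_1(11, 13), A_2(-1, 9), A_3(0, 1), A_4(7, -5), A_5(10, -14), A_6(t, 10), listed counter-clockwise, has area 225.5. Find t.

15

The doubled signed area Σ (x_i y_{i+1} − x_{i+1} y_i) is linear in t.
With t=0 it equals 46; the coefficient of t is 27 (from the two edges through A_6).
So 27·t + 46 = 2·225.5 = 451 ⇒ t = 15.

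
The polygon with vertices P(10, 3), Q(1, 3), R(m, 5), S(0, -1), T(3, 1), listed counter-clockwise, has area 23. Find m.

The doubled signed area Σ (x_i y_{i+1} − x_{i+1} y_i) is linear in m.
With m=0 it equals 34; the coefficient of m is -4 (from the two edges through R).
So -4·m + 34 = 2·23 = 46 ⇒ m = -3.

-3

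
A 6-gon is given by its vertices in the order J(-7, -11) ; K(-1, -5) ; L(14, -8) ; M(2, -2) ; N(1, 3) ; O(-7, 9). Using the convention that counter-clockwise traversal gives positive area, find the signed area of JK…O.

134

J→K: (-7)(-5) − (-1)(-11) = 24
K→L: (-1)(-8) − (14)(-5) = 78
L→M: (14)(-2) − (2)(-8) = -12
M→N: (2)(3) − (1)(-2) = 8
N→O: (1)(9) − (-7)(3) = 30
O→J: (-7)(-11) − (-7)(9) = 140
Σ = 268
Signed area = Σ/2 = 134 (positive ⇒ counter-clockwise traversal).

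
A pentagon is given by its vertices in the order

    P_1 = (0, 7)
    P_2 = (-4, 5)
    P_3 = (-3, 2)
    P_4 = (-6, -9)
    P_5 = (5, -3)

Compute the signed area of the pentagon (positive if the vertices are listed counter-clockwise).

Cross-terms: 28, 7, 39, 63, 35  ⇒  Σ = 172
Signed area = Σ/2 = 86 (positive ⇒ counter-clockwise traversal).

86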